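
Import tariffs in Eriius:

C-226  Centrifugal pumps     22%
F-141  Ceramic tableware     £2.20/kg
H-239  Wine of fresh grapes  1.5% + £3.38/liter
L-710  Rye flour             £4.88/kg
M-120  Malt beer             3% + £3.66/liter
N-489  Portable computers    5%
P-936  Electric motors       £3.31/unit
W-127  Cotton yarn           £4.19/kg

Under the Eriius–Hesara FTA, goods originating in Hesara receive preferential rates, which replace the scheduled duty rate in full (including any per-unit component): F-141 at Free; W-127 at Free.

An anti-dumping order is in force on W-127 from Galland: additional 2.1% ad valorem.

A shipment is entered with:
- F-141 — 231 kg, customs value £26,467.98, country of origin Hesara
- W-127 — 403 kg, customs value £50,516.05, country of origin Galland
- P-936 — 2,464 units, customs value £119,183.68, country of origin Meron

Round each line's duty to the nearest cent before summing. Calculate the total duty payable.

Line 1 (F-141, Hesara, 231 kg, £26,467.98):
Base rate for F-141 is £2.20/kg.
Origin Hesara qualifies under the Eriius–Hesara agreement and F-141 is covered: preferential rate Free applies instead.
Duty = £26,467.98 × 0% = £0.00.
Line 2 (W-127, Galland, 403 kg, £50,516.05):
Base rate for W-127 is £4.19/kg.
W-127 has an FTA preferential rate, but origin Galland is not Hesara; base rate stands.
Additional duty on W-127 from Galland: +2.1% ad valorem. Applied ad valorem rate = 2.1%.
Duty = £50,516.05 × 2.1% + 403 × £4.19 = £2,749.41.
Line 3 (P-936, Meron, 2,464 units, £119,183.68):
Base rate for P-936 is £3.31/unit.
Duty = 2,464 × £3.31 = £8,155.84.
Total = £0.00 + £2,749.41 + £8,155.84 = £10,905.25.

£10,905.25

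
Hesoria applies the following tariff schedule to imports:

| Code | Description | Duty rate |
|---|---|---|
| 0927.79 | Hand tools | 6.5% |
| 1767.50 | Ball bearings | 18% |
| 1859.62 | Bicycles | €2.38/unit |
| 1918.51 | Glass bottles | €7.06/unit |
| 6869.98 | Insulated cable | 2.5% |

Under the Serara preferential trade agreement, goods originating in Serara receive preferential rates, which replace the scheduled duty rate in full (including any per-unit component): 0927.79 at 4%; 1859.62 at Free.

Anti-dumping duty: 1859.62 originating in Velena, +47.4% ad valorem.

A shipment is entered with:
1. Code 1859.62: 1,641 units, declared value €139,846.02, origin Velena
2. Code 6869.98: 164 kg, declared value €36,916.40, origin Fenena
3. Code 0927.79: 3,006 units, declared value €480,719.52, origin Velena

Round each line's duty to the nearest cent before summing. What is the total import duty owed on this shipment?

Line 1 (1859.62, Velena, 1,641 units, €139,846.02):
Base rate for 1859.62 is €2.38/unit.
1859.62 has an FTA preferential rate, but origin Velena is not Serara; base rate stands.
Additional duty on 1859.62 from Velena: +47.4% ad valorem. Applied ad valorem rate = 47.4%.
Duty = €139,846.02 × 47.4% + 1,641 × €2.38 = €70,192.59.
Line 2 (6869.98, Fenena, 164 kg, €36,916.40):
Base rate for 6869.98 is 2.5%.
Duty = €36,916.40 × 2.5% = €922.91.
Line 3 (0927.79, Velena, 3,006 units, €480,719.52):
Base rate for 0927.79 is 6.5%.
0927.79 has an FTA preferential rate, but origin Velena is not Serara; base rate stands.
Duty = €480,719.52 × 6.5% = €31,246.77.
Total = €70,192.59 + €922.91 + €31,246.77 = €102,362.27.

€102,362.27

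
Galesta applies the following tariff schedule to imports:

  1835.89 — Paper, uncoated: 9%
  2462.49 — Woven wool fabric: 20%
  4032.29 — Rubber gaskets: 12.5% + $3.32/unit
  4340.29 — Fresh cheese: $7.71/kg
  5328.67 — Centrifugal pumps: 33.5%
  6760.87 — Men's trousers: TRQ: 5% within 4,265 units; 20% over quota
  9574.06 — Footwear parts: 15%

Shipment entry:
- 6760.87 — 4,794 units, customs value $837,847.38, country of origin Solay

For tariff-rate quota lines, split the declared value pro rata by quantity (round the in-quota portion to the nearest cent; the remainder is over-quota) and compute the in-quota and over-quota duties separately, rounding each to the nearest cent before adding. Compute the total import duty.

Line 1 (6760.87, Solay, 4,794 units, $837,847.38):
Code 6760.87 is under a tariff-rate quota (threshold 4,265 units). In-quota: 4,265 units at 5%; over-quota: 529 units at 20%.
Pro-rata value split: in-quota = $837,847.38 × 4,265/4,794 = $745,394.05; over-quota = $837,847.38 − $745,394.05 = $92,453.33.
In-quota duty = $745,394.05 × 5% = $37,269.70. Over-quota duty = $92,453.33 × 20% = $18,490.67.
Line duty = $37,269.70 + $18,490.67 = $55,760.37.

$55,760.37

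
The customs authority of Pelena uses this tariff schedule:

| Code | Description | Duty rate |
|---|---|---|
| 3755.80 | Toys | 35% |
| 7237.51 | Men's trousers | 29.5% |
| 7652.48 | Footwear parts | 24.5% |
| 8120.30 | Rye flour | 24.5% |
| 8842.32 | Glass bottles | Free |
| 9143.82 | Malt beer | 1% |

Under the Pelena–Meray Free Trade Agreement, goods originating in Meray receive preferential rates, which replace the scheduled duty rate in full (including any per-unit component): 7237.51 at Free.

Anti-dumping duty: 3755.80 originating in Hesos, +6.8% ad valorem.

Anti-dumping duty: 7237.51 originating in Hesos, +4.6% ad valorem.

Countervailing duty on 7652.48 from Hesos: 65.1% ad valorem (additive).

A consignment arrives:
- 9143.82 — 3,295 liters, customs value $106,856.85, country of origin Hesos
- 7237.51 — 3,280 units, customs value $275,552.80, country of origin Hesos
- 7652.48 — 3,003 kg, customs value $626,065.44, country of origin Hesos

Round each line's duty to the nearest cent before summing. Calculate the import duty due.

Line 1 (9143.82, Hesos, 3,295 liters, $106,856.85):
Base rate for 9143.82 is 1%.
Duty = $106,856.85 × 1% = $1,068.57.
Line 2 (7237.51, Hesos, 3,280 units, $275,552.80):
Base rate for 7237.51 is 29.5%.
7237.51 has an FTA preferential rate, but origin Hesos is not Meray; base rate stands.
Additional duty on 7237.51 from Hesos: +4.6%. Applied ad valorem rate: 29.5% + 4.6% = 34.1%.
Duty = $275,552.80 × 34.1% = $93,963.50.
Line 3 (7652.48, Hesos, 3,003 kg, $626,065.44):
Base rate for 7652.48 is 24.5%.
Additional duty on 7652.48 from Hesos: +65.1%. Applied ad valorem rate: 24.5% + 65.1% = 89.6%.
Duty = $626,065.44 × 89.6% = $560,954.63.
Total = $1,068.57 + $93,963.50 + $560,954.63 = $655,986.70.

$655,986.70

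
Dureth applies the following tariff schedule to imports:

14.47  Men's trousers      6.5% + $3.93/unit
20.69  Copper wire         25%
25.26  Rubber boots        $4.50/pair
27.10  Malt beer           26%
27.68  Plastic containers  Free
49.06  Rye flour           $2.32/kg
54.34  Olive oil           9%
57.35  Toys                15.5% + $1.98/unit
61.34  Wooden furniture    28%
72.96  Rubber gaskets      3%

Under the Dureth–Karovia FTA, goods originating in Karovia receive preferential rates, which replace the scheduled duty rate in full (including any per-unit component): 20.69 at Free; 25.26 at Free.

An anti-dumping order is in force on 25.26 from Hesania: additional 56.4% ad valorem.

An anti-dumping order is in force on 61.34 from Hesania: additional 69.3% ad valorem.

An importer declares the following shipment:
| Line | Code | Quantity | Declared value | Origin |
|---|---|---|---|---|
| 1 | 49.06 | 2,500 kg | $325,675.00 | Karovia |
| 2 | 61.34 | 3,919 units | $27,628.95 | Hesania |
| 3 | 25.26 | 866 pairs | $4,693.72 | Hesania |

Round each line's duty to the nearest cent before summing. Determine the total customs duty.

$39,227.23

Line 1 (49.06, Karovia, 2,500 kg, $325,675.00):
Base rate for 49.06 is $2.32/kg.
Origin Karovia is the FTA partner but 49.06 is not on the preference list; base rate stands.
Duty = 2,500 × $2.32 = $5,800.00.
Line 2 (61.34, Hesania, 3,919 units, $27,628.95):
Base rate for 61.34 is 28%.
Additional duty on 61.34 from Hesania: +69.3%. Applied ad valorem rate: 28% + 69.3% = 97.3%.
Duty = $27,628.95 × 97.3% = $26,882.97.
Line 3 (25.26, Hesania, 866 pairs, $4,693.72):
Base rate for 25.26 is $4.50/pair.
25.26 has an FTA preferential rate, but origin Hesania is not Karovia; base rate stands.
Additional duty on 25.26 from Hesania: +56.4% ad valorem. Applied ad valorem rate = 56.4%.
Duty = $4,693.72 × 56.4% + 866 × $4.50 = $6,544.26.
Total = $5,800.00 + $26,882.97 + $6,544.26 = $39,227.23.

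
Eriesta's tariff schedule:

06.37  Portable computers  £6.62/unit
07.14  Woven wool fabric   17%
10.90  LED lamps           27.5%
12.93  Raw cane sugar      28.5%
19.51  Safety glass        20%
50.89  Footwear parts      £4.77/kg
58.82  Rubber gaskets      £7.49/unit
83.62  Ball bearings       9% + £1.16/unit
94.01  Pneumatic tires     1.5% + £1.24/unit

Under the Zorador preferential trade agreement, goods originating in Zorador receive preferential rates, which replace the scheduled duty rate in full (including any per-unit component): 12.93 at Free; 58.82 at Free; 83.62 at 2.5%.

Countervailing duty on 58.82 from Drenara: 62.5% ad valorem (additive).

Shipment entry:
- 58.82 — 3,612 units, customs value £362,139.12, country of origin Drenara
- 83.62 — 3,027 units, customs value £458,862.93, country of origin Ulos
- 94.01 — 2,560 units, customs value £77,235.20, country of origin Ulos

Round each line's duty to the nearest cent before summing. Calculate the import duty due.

Line 1 (58.82, Drenara, 3,612 units, £362,139.12):
Base rate for 58.82 is £7.49/unit.
58.82 has an FTA preferential rate, but origin Drenara is not Zorador; base rate stands.
Additional duty on 58.82 from Drenara: +62.5% ad valorem. Applied ad valorem rate = 62.5%.
Duty = £362,139.12 × 62.5% + 3,612 × £7.49 = £253,390.83.
Line 2 (83.62, Ulos, 3,027 units, £458,862.93):
Base rate for 83.62 is 9% + £1.16/unit.
83.62 has an FTA preferential rate, but origin Ulos is not Zorador; base rate stands.
Duty = £458,862.93 × 9% + 3,027 × £1.16 = £44,808.98.
Line 3 (94.01, Ulos, 2,560 units, £77,235.20):
Base rate for 94.01 is 1.5% + £1.24/unit.
Duty = £77,235.20 × 1.5% + 2,560 × £1.24 = £4,332.93.
Total = £253,390.83 + £44,808.98 + £4,332.93 = £302,532.74.

£302,532.74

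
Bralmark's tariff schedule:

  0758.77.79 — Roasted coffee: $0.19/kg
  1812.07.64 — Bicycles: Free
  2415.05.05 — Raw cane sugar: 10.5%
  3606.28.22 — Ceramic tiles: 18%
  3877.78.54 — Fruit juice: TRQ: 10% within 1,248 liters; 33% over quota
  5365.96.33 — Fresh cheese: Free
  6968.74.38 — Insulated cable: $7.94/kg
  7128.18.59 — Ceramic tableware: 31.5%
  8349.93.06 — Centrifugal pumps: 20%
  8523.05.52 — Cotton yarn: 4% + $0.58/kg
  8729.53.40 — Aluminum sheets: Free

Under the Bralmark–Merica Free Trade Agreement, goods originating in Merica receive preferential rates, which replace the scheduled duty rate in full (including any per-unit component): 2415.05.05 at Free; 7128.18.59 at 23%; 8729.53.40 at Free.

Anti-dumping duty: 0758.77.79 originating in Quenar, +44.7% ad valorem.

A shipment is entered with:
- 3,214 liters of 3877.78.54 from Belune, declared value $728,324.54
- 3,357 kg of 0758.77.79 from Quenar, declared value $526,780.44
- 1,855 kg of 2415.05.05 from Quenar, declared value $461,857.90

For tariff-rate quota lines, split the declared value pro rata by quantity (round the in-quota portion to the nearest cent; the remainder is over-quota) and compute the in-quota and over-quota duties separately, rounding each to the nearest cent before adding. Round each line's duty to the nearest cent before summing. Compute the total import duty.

$459,904.74

Line 1 (3877.78.54, Belune, 3,214 liters, $728,324.54):
Code 3877.78.54 is under a tariff-rate quota (threshold 1,248 liters). In-quota: 1,248 liters at 10%; over-quota: 1,966 liters at 33%.
Pro-rata value split: in-quota = $728,324.54 × 1,248/3,214 = $282,809.28; over-quota = $728,324.54 − $282,809.28 = $445,515.26.
In-quota duty = $282,809.28 × 10% = $28,280.93. Over-quota duty = $445,515.26 × 33% = $147,020.04.
Line duty = $28,280.93 + $147,020.04 = $175,300.97.
Line 2 (0758.77.79, Quenar, 3,357 kg, $526,780.44):
Base rate for 0758.77.79 is $0.19/kg.
Additional duty on 0758.77.79 from Quenar: +44.7% ad valorem. Applied ad valorem rate = 44.7%.
Duty = $526,780.44 × 44.7% + 3,357 × $0.19 = $236,108.69.
Line 3 (2415.05.05, Quenar, 1,855 kg, $461,857.90):
Base rate for 2415.05.05 is 10.5%.
2415.05.05 has an FTA preferential rate, but origin Quenar is not Merica; base rate stands.
Duty = $461,857.90 × 10.5% = $48,495.08.
Total = $175,300.97 + $236,108.69 + $48,495.08 = $459,904.74.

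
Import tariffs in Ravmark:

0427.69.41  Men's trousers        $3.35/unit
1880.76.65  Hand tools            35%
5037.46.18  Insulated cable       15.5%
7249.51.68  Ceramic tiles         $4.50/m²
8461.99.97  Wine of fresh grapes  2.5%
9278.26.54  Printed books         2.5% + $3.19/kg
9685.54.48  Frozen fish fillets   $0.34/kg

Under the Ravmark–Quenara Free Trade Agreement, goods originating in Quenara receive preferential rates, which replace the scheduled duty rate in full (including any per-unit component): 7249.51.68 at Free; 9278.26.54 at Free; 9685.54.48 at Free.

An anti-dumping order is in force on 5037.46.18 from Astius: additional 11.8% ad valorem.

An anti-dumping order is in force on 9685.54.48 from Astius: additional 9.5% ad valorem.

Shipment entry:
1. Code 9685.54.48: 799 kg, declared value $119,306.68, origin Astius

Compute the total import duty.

Line 1 (9685.54.48, Astius, 799 kg, $119,306.68):
Base rate for 9685.54.48 is $0.34/kg.
9685.54.48 has an FTA preferential rate, but origin Astius is not Quenara; base rate stands.
Additional duty on 9685.54.48 from Astius: +9.5% ad valorem. Applied ad valorem rate = 9.5%.
Duty = $119,306.68 × 9.5% + 799 × $0.34 = $11,605.79.

$11,605.79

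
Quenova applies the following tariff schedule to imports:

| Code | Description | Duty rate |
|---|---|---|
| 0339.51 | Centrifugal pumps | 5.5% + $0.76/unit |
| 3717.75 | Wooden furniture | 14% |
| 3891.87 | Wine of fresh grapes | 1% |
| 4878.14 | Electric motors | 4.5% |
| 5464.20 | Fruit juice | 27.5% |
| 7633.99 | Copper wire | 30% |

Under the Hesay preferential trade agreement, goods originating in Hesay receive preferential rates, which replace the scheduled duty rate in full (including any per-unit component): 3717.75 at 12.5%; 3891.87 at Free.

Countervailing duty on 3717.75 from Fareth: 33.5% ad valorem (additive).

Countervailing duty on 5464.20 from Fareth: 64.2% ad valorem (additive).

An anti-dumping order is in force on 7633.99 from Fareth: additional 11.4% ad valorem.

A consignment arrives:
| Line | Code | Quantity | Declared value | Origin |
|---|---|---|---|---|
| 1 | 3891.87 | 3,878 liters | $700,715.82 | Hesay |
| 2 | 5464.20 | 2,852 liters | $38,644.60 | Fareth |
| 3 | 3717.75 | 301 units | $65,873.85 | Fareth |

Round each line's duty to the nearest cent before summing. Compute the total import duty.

Line 1 (3891.87, Hesay, 3,878 liters, $700,715.82):
Base rate for 3891.87 is 1%.
Origin Hesay qualifies under the Quenova–Hesay agreement and 3891.87 is covered: preferential rate Free applies instead.
Duty = $700,715.82 × 0% = $0.00.
Line 2 (5464.20, Fareth, 2,852 liters, $38,644.60):
Base rate for 5464.20 is 27.5%.
Additional duty on 5464.20 from Fareth: +64.2%. Applied ad valorem rate: 27.5% + 64.2% = 91.7%.
Duty = $38,644.60 × 91.7% = $35,437.10.
Line 3 (3717.75, Fareth, 301 units, $65,873.85):
Base rate for 3717.75 is 14%.
3717.75 has an FTA preferential rate, but origin Fareth is not Hesay; base rate stands.
Additional duty on 3717.75 from Fareth: +33.5%. Applied ad valorem rate: 14% + 33.5% = 47.5%.
Duty = $65,873.85 × 47.5% = $31,290.08.
Total = $0.00 + $35,437.10 + $31,290.08 = $66,727.18.

$66,727.18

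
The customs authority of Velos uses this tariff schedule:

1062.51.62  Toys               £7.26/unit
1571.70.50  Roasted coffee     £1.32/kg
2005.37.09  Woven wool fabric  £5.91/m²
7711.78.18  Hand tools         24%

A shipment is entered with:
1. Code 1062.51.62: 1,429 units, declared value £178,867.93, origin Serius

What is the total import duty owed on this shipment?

Line 1 (1062.51.62, Serius, 1,429 units, £178,867.93):
Base rate for 1062.51.62 is £7.26/unit.
Duty = 1,429 × £7.26 = £10,374.54.

£10,374.54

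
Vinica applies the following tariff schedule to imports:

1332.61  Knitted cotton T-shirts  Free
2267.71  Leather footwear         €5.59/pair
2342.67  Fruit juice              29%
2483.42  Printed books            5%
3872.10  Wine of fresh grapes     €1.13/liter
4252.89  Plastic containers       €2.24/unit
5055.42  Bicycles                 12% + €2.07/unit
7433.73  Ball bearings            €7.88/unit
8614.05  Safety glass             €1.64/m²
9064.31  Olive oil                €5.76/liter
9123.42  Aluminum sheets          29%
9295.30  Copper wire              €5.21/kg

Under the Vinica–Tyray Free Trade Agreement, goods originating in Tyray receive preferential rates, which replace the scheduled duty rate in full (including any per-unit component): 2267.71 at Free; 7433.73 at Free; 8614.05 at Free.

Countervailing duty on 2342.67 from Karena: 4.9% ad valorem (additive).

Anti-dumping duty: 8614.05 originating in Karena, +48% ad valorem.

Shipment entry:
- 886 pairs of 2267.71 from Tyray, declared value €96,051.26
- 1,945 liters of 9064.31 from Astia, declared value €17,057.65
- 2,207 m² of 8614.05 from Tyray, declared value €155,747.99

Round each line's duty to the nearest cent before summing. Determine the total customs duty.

Line 1 (2267.71, Tyray, 886 pairs, €96,051.26):
Base rate for 2267.71 is €5.59/pair.
Origin Tyray qualifies under the Vinica–Tyray agreement and 2267.71 is covered: preferential rate Free applies instead.
Duty = €96,051.26 × 0% = €0.00.
Line 2 (9064.31, Astia, 1,945 liters, €17,057.65):
Base rate for 9064.31 is €5.76/liter.
Duty = 1,945 × €5.76 = €11,203.20.
Line 3 (8614.05, Tyray, 2,207 m², €155,747.99):
Base rate for 8614.05 is €1.64/m².
Origin Tyray qualifies under the Vinica–Tyray agreement and 8614.05 is covered: preferential rate Free applies instead.
The additional-duty order on 8614.05 targets Karena, not Tyray; it does not apply.
Duty = €155,747.99 × 0% = €0.00.
Total = €0.00 + €11,203.20 + €0.00 = €11,203.20.

€11,203.20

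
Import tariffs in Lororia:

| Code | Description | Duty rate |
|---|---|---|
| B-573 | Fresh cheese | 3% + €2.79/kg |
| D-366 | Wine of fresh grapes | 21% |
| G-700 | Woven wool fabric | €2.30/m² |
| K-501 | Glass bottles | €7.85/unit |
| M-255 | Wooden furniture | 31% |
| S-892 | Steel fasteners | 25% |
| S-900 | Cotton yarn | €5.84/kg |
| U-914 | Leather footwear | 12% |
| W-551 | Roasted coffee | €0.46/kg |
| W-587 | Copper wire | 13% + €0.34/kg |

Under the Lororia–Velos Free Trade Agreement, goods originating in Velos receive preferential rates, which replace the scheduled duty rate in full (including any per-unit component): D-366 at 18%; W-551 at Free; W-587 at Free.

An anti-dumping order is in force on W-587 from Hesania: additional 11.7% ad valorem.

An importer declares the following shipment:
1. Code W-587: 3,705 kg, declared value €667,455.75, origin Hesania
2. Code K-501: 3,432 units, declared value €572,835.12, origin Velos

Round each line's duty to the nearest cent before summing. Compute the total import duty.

Line 1 (W-587, Hesania, 3,705 kg, €667,455.75):
Base rate for W-587 is 13% + €0.34/kg.
W-587 has an FTA preferential rate, but origin Hesania is not Velos; base rate stands.
Additional duty on W-587 from Hesania: +11.7%. Applied ad valorem rate: 13% + 11.7% = 24.7%.
Duty = €667,455.75 × 24.7% + 3,705 × €0.34 = €166,121.27.
Line 2 (K-501, Velos, 3,432 units, €572,835.12):
Base rate for K-501 is €7.85/unit.
Origin Velos is the FTA partner but K-501 is not on the preference list; base rate stands.
Duty = 3,432 × €7.85 = €26,941.20.
Total = €166,121.27 + €26,941.20 = €193,062.47.

€193,062.47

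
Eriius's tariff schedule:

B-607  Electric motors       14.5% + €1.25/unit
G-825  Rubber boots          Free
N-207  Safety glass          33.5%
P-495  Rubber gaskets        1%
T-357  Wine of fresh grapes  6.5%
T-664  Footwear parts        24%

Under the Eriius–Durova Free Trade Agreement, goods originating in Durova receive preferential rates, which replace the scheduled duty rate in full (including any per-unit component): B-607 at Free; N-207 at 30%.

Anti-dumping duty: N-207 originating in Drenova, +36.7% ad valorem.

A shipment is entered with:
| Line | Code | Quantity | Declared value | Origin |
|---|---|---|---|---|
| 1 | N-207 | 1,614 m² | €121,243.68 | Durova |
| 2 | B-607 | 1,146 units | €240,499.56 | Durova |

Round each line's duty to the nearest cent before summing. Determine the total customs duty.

Line 1 (N-207, Durova, 1,614 m², €121,243.68):
Base rate for N-207 is 33.5%.
Origin Durova qualifies under the Eriius–Durova agreement and N-207 is covered: preferential rate 30% applies instead.
The additional-duty order on N-207 targets Drenova, not Durova; it does not apply.
Duty = €121,243.68 × 30% = €36,373.10.
Line 2 (B-607, Durova, 1,146 units, €240,499.56):
Base rate for B-607 is 14.5% + €1.25/unit.
Origin Durova qualifies under the Eriius–Durova agreement and B-607 is covered: preferential rate Free applies instead.
Duty = €240,499.56 × 0% = €0.00.
Total = €36,373.10 + €0.00 = €36,373.10.

€36,373.10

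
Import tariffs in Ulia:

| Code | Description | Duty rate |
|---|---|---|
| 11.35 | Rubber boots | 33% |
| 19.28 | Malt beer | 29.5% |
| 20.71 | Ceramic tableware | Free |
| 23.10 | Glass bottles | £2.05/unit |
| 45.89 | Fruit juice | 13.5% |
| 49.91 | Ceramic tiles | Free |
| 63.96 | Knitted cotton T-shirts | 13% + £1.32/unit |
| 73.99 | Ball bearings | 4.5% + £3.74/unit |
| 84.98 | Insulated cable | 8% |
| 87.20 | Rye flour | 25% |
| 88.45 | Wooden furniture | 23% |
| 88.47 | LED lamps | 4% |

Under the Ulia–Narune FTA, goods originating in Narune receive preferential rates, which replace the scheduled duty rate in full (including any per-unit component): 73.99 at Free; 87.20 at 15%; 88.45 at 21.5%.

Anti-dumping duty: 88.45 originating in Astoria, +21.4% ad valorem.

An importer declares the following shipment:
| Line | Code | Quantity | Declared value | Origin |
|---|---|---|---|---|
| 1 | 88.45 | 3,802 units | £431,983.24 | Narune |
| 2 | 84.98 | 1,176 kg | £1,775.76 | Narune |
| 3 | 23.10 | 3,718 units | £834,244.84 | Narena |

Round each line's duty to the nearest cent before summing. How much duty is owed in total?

£100,640.36

Line 1 (88.45, Narune, 3,802 units, £431,983.24):
Base rate for 88.45 is 23%.
Origin Narune qualifies under the Ulia–Narune agreement and 88.45 is covered: preferential rate 21.5% applies instead.
The additional-duty order on 88.45 targets Astoria, not Narune; it does not apply.
Duty = £431,983.24 × 21.5% = £92,876.40.
Line 2 (84.98, Narune, 1,176 kg, £1,775.76):
Base rate for 84.98 is 8%.
Origin Narune is the FTA partner but 84.98 is not on the preference list; base rate stands.
Duty = £1,775.76 × 8% = £142.06.
Line 3 (23.10, Narena, 3,718 units, £834,244.84):
Base rate for 23.10 is £2.05/unit.
Duty = 3,718 × £2.05 = £7,621.90.
Total = £92,876.40 + £142.06 + £7,621.90 = £100,640.36.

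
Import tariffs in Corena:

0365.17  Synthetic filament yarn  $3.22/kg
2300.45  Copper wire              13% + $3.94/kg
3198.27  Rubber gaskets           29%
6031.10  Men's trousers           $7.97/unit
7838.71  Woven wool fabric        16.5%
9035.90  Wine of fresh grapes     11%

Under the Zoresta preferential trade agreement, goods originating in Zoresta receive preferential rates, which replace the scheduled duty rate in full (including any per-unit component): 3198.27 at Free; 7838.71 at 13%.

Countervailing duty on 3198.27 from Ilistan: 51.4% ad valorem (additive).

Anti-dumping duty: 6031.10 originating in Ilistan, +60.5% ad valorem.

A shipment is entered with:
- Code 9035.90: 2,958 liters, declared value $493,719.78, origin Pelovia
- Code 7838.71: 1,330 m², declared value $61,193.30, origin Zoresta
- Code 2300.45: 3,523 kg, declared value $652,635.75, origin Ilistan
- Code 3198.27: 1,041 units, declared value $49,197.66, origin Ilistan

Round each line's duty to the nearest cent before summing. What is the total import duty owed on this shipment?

Line 1 (9035.90, Pelovia, 2,958 liters, $493,719.78):
Base rate for 9035.90 is 11%.
Duty = $493,719.78 × 11% = $54,309.18.
Line 2 (7838.71, Zoresta, 1,330 m², $61,193.30):
Base rate for 7838.71 is 16.5%.
Origin Zoresta qualifies under the Corena–Zoresta agreement and 7838.71 is covered: preferential rate 13% applies instead.
Duty = $61,193.30 × 13% = $7,955.13.
Line 3 (2300.45, Ilistan, 3,523 kg, $652,635.75):
Base rate for 2300.45 is 13% + $3.94/kg.
Duty = $652,635.75 × 13% + 3,523 × $3.94 = $98,723.27.
Line 4 (3198.27, Ilistan, 1,041 units, $49,197.66):
Base rate for 3198.27 is 29%.
3198.27 has an FTA preferential rate, but origin Ilistan is not Zoresta; base rate stands.
Additional duty on 3198.27 from Ilistan: +51.4%. Applied ad valorem rate: 29% + 51.4% = 80.4%.
Duty = $49,197.66 × 80.4% = $39,554.92.
Total = $54,309.18 + $7,955.13 + $98,723.27 + $39,554.92 = $200,542.50.

$200,542.50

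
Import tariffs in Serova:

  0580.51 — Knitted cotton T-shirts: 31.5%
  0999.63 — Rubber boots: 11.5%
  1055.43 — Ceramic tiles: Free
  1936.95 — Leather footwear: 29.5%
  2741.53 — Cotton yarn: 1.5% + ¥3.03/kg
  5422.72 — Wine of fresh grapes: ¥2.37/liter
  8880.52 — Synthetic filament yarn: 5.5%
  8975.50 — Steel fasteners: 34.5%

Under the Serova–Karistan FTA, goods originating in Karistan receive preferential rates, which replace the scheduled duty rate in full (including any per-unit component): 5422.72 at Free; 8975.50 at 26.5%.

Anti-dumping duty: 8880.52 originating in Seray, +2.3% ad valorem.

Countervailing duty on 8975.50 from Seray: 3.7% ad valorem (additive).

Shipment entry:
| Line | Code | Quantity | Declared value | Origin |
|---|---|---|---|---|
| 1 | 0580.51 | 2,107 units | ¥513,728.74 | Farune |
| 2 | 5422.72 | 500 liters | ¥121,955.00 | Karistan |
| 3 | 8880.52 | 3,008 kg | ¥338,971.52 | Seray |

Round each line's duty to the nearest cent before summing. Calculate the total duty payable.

¥188,264.33

Line 1 (0580.51, Farune, 2,107 units, ¥513,728.74):
Base rate for 0580.51 is 31.5%.
Duty = ¥513,728.74 × 31.5% = ¥161,824.55.
Line 2 (5422.72, Karistan, 500 liters, ¥121,955.00):
Base rate for 5422.72 is ¥2.37/liter.
Origin Karistan qualifies under the Serova–Karistan agreement and 5422.72 is covered: preferential rate Free applies instead.
Duty = ¥121,955.00 × 0% = ¥0.00.
Line 3 (8880.52, Seray, 3,008 kg, ¥338,971.52):
Base rate for 8880.52 is 5.5%.
Additional duty on 8880.52 from Seray: +2.3%. Applied ad valorem rate: 5.5% + 2.3% = 7.8%.
Duty = ¥338,971.52 × 7.8% = ¥26,439.78.
Total = ¥161,824.55 + ¥0.00 + ¥26,439.78 = ¥188,264.33.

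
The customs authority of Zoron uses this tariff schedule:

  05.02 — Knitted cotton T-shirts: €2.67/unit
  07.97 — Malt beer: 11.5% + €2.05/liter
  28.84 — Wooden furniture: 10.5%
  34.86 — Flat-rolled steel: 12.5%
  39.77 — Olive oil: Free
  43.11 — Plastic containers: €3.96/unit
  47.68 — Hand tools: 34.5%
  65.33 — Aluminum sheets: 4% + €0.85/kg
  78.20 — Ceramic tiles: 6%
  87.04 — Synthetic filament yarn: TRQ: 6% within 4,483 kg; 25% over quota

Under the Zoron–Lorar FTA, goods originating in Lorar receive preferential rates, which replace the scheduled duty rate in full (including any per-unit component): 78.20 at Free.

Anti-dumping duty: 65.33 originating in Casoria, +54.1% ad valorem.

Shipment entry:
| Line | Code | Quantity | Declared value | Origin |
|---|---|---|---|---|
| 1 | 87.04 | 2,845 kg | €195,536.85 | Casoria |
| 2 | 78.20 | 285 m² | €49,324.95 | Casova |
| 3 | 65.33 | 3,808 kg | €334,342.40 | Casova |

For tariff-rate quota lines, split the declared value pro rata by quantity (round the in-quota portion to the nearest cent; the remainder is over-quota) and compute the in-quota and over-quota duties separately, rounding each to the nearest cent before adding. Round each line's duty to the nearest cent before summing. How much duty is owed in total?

Line 1 (87.04, Casoria, 2,845 kg, €195,536.85):
Code 87.04 is under a tariff-rate quota (threshold 4,483 kg). Quantity 2,845 kg is within the quota, so the in-quota rate 6% applies to the full value.
Duty = €195,536.85 × 6% = €11,732.21.
Line 2 (78.20, Casova, 285 m², €49,324.95):
Base rate for 78.20 is 6%.
78.20 has an FTA preferential rate, but origin Casova is not Lorar; base rate stands.
Duty = €49,324.95 × 6% = €2,959.50.
Line 3 (65.33, Casova, 3,808 kg, €334,342.40):
Base rate for 65.33 is 4% + €0.85/kg.
The additional-duty order on 65.33 targets Casoria, not Casova; it does not apply.
Duty = €334,342.40 × 4% + 3,808 × €0.85 = €16,610.50.
Total = €11,732.21 + €2,959.50 + €16,610.50 = €31,302.21.

€31,302.21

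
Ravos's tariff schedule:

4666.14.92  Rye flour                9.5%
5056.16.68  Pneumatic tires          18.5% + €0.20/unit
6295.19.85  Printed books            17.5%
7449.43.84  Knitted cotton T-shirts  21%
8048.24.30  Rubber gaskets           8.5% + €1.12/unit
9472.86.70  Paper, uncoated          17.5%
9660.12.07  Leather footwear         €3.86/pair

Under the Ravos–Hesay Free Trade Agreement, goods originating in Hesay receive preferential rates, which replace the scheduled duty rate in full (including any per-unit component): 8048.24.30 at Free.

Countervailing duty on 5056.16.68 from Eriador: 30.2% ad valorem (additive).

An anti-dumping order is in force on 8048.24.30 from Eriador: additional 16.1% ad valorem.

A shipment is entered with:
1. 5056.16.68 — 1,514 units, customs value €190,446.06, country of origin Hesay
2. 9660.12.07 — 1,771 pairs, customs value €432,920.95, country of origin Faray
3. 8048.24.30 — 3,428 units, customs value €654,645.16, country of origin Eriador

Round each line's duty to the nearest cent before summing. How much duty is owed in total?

Line 1 (5056.16.68, Hesay, 1,514 units, €190,446.06):
Base rate for 5056.16.68 is 18.5% + €0.20/unit.
Origin Hesay is the FTA partner but 5056.16.68 is not on the preference list; base rate stands.
The additional-duty order on 5056.16.68 targets Eriador, not Hesay; it does not apply.
Duty = €190,446.06 × 18.5% + 1,514 × €0.20 = €35,535.32.
Line 2 (9660.12.07, Faray, 1,771 pairs, €432,920.95):
Base rate for 9660.12.07 is €3.86/pair.
Duty = 1,771 × €3.86 = €6,836.06.
Line 3 (8048.24.30, Eriador, 3,428 units, €654,645.16):
Base rate for 8048.24.30 is 8.5% + €1.12/unit.
8048.24.30 has an FTA preferential rate, but origin Eriador is not Hesay; base rate stands.
Additional duty on 8048.24.30 from Eriador: +16.1%. Applied ad valorem rate: 8.5% + 16.1% = 24.6%.
Duty = €654,645.16 × 24.6% + 3,428 × €1.12 = €164,882.07.
Total = €35,535.32 + €6,836.06 + €164,882.07 = €207,253.45.

€207,253.45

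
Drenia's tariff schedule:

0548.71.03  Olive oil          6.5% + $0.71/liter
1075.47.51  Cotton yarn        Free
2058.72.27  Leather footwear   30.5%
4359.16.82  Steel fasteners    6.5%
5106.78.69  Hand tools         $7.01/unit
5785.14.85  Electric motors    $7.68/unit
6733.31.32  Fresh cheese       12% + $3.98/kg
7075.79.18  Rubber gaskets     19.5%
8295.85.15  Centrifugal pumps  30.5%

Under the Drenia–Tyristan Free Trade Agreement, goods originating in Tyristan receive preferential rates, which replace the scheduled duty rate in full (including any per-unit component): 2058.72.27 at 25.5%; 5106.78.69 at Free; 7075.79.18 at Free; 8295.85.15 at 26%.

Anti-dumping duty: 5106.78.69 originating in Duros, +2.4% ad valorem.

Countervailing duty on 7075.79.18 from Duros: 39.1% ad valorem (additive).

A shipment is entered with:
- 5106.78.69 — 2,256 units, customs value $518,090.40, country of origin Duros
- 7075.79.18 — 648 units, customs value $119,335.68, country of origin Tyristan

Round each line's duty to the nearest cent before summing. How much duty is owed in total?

$28,248.73

Line 1 (5106.78.69, Duros, 2,256 units, $518,090.40):
Base rate for 5106.78.69 is $7.01/unit.
5106.78.69 has an FTA preferential rate, but origin Duros is not Tyristan; base rate stands.
Additional duty on 5106.78.69 from Duros: +2.4% ad valorem. Applied ad valorem rate = 2.4%.
Duty = $518,090.40 × 2.4% + 2,256 × $7.01 = $28,248.73.
Line 2 (7075.79.18, Tyristan, 648 units, $119,335.68):
Base rate for 7075.79.18 is 19.5%.
Origin Tyristan qualifies under the Drenia–Tyristan agreement and 7075.79.18 is covered: preferential rate Free applies instead.
The additional-duty order on 7075.79.18 targets Duros, not Tyristan; it does not apply.
Duty = $119,335.68 × 0% = $0.00.
Total = $28,248.73 + $0.00 = $28,248.73.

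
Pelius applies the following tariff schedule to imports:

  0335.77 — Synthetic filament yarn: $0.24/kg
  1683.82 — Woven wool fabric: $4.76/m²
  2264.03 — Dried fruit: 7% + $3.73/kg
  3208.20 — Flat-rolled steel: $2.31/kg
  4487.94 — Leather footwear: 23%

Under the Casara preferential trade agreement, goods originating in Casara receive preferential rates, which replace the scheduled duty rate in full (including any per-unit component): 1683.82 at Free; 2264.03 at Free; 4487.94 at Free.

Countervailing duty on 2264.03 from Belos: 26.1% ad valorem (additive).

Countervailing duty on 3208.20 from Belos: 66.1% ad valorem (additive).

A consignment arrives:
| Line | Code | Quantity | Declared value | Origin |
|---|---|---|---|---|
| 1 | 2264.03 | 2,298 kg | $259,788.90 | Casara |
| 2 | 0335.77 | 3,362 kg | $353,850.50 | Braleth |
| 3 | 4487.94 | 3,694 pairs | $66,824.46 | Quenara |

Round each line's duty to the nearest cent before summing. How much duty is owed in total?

Line 1 (2264.03, Casara, 2,298 kg, $259,788.90):
Base rate for 2264.03 is 7% + $3.73/kg.
Origin Casara qualifies under the Pelius–Casara agreement and 2264.03 is covered: preferential rate Free applies instead.
The additional-duty order on 2264.03 targets Belos, not Casara; it does not apply.
Duty = $259,788.90 × 0% = $0.00.
Line 2 (0335.77, Braleth, 3,362 kg, $353,850.50):
Base rate for 0335.77 is $0.24/kg.
Duty = 3,362 × $0.24 = $806.88.
Line 3 (4487.94, Quenara, 3,694 pairs, $66,824.46):
Base rate for 4487.94 is 23%.
4487.94 has an FTA preferential rate, but origin Quenara is not Casara; base rate stands.
Duty = $66,824.46 × 23% = $15,369.63.
Total = $0.00 + $806.88 + $15,369.63 = $16,176.51.

$16,176.51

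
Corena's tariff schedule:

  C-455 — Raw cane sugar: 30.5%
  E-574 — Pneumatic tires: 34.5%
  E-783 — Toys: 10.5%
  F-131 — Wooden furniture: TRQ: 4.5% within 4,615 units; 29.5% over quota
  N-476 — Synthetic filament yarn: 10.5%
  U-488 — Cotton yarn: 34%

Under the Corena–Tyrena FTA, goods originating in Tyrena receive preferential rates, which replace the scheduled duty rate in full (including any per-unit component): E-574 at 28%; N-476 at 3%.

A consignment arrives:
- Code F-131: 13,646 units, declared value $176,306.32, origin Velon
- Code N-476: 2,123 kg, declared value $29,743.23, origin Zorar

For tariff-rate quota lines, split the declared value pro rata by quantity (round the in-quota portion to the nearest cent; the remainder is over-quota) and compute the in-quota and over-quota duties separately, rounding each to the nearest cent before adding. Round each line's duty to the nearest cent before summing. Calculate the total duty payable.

Line 1 (F-131, Velon, 13,646 units, $176,306.32):
Code F-131 is under a tariff-rate quota (threshold 4,615 units). In-quota: 4,615 units at 4.5%; over-quota: 9,031 units at 29.5%.
Pro-rata value split: in-quota = $176,306.32 × 4,615/13,646 = $59,625.80; over-quota = $176,306.32 − $59,625.80 = $116,680.52.
In-quota duty = $59,625.80 × 4.5% = $2,683.16. Over-quota duty = $116,680.52 × 29.5% = $34,420.75.
Line duty = $2,683.16 + $34,420.75 = $37,103.91.
Line 2 (N-476, Zorar, 2,123 kg, $29,743.23):
Base rate for N-476 is 10.5%.
N-476 has an FTA preferential rate, but origin Zorar is not Tyrena; base rate stands.
Duty = $29,743.23 × 10.5% = $3,123.04.
Total = $37,103.91 + $3,123.04 = $40,226.95.

$40,226.95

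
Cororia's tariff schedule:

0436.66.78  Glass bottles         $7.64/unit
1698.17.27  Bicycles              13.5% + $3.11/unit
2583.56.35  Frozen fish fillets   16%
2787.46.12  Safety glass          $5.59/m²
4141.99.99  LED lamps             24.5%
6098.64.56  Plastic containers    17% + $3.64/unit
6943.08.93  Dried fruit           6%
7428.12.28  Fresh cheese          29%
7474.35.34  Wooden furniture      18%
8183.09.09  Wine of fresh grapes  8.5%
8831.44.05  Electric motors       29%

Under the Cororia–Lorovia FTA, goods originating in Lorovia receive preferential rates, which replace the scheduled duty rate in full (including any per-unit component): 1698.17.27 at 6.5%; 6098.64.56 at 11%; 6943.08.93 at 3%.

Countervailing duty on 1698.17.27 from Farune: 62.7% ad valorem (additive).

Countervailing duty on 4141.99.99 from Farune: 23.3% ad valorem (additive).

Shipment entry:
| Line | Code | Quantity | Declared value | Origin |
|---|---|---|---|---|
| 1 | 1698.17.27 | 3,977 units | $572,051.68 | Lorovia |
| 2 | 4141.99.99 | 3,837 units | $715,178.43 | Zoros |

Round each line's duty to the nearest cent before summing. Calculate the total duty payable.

$212,402.08

Line 1 (1698.17.27, Lorovia, 3,977 units, $572,051.68):
Base rate for 1698.17.27 is 13.5% + $3.11/unit.
Origin Lorovia qualifies under the Cororia–Lorovia agreement and 1698.17.27 is covered: preferential rate 6.5% applies instead.
The additional-duty order on 1698.17.27 targets Farune, not Lorovia; it does not apply.
Duty = $572,051.68 × 6.5% = $37,183.36.
Line 2 (4141.99.99, Zoros, 3,837 units, $715,178.43):
Base rate for 4141.99.99 is 24.5%.
The additional-duty order on 4141.99.99 targets Farune, not Zoros; it does not apply.
Duty = $715,178.43 × 24.5% = $175,218.72.
Total = $37,183.36 + $175,218.72 = $212,402.08.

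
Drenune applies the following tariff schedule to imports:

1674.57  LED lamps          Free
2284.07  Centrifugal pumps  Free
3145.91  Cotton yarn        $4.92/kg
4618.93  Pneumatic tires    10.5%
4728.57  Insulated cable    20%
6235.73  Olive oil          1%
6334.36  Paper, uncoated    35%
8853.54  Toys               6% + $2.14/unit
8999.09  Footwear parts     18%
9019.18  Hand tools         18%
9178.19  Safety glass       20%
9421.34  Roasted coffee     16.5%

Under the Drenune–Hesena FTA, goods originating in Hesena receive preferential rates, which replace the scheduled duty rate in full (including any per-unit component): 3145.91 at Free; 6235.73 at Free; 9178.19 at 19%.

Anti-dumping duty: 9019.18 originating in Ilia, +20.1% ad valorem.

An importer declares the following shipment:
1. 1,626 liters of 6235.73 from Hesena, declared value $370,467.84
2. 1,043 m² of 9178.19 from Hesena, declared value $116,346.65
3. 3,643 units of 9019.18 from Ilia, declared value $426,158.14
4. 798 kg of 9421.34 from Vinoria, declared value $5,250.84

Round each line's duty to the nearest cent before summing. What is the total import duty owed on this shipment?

Line 1 (6235.73, Hesena, 1,626 liters, $370,467.84):
Base rate for 6235.73 is 1%.
Origin Hesena qualifies under the Drenune–Hesena agreement and 6235.73 is covered: preferential rate Free applies instead.
Duty = $370,467.84 × 0% = $0.00.
Line 2 (9178.19, Hesena, 1,043 m², $116,346.65):
Base rate for 9178.19 is 20%.
Origin Hesena qualifies under the Drenune–Hesena agreement and 9178.19 is covered: preferential rate 19% applies instead.
Duty = $116,346.65 × 19% = $22,105.86.
Line 3 (9019.18, Ilia, 3,643 units, $426,158.14):
Base rate for 9019.18 is 18%.
Additional duty on 9019.18 from Ilia: +20.1%. Applied ad valorem rate: 18% + 20.1% = 38.1%.
Duty = $426,158.14 × 38.1% = $162,366.25.
Line 4 (9421.34, Vinoria, 798 kg, $5,250.84):
Base rate for 9421.34 is 16.5%.
Duty = $5,250.84 × 16.5% = $866.39.
Total = $0.00 + $22,105.86 + $162,366.25 + $866.39 = $185,338.50.

$185,338.50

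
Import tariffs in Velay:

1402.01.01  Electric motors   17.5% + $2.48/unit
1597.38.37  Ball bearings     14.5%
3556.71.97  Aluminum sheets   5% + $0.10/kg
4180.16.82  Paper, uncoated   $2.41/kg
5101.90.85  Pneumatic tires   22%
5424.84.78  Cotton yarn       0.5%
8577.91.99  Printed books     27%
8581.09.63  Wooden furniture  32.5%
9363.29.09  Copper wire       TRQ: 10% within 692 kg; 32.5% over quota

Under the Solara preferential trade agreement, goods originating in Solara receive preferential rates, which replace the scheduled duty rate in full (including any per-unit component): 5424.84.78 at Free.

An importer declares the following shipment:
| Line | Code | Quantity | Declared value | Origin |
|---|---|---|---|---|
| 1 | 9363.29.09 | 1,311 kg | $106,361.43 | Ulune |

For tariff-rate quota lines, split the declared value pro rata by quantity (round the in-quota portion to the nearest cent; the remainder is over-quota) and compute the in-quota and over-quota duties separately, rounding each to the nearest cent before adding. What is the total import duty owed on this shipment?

$21,935.53

Line 1 (9363.29.09, Ulune, 1,311 kg, $106,361.43):
Code 9363.29.09 is under a tariff-rate quota (threshold 692 kg). In-quota: 692 kg at 10%; over-quota: 619 kg at 32.5%.
Pro-rata value split: in-quota = $106,361.43 × 692/1,311 = $56,141.96; over-quota = $106,361.43 − $56,141.96 = $50,219.47.
In-quota duty = $56,141.96 × 10% = $5,614.20. Over-quota duty = $50,219.47 × 32.5% = $16,321.33.
Line duty = $5,614.20 + $16,321.33 = $21,935.53.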